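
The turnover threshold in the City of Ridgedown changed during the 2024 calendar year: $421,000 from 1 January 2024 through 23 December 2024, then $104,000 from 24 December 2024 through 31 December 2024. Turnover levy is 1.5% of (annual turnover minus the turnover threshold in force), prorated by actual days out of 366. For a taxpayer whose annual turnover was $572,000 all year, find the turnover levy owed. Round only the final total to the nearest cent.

$2,368.93

1 January – 23 December 2024: 358 days, exemption $421,000 → ($572,000 − $421,000) × 1.5% × 358/366 = $2,215.4918
24 December – 31 December 2024: 8 days, exemption $104,000 → ($572,000 − $104,000) × 1.5% × 8/366 = $153.4426
Total = $2,368.9344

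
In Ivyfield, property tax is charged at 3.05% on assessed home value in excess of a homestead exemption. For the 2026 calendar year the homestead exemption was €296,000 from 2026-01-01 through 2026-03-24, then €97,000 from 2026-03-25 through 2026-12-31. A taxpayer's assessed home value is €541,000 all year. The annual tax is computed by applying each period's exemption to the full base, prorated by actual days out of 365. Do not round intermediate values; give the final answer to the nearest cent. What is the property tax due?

€12,161.81

2026-01-01 to 2026-03-24: 83 days, exemption €296,000 → (€541,000 − €296,000) × 3.05% × 83/365 = €1,699.2260
2026-03-25 to 2026-12-31: 282 days, exemption €97,000 → (€541,000 − €97,000) × 3.05% × 282/365 = €10,462.5863
Total = €12,161.8123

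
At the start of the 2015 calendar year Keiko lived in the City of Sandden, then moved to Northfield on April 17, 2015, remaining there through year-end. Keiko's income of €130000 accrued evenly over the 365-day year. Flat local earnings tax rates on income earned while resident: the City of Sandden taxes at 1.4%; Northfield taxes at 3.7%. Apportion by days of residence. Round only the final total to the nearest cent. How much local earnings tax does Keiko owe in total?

The City of Sandden, January 1 – April 16, 2015: 106 days → €130000 × 1.4% × 106/365 = €528.5479
Northfield, April 17 – December 31, 2015: 259 days → €130000 × 3.7% × 259/365 = €3413.1233
Total = €3941.6712

€3941.67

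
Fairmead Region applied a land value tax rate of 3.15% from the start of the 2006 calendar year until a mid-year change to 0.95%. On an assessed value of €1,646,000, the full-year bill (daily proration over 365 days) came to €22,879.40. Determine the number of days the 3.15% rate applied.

Let d = days at the first rate; then 365 − d days at the second rate.
€1,646,000 × [3.15%·d + 0.95%·(365−d)] / 365 = €22,879.40
Solving gives d = 73, so the new rate took effect on March 15, 2006.

73 days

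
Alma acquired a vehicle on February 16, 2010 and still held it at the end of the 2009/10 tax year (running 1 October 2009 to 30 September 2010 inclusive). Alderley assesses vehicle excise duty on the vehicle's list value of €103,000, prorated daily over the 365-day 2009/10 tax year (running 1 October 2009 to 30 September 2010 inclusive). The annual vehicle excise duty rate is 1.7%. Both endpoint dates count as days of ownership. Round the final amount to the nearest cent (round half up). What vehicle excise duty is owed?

Days held (February 16 – September 30, 2010): 227 out of 365
Tax = €103,000 × 1.7% × 227/365 = €1,088.9781

€1,088.98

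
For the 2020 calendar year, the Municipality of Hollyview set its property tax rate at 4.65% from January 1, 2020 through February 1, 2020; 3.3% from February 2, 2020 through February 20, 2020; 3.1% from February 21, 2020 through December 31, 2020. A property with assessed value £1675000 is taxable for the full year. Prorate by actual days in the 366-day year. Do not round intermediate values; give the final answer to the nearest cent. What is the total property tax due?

£54368.85

January 1 – February 1, 2020: 32 days at 4.65% → £1675000 × 4.65% × 32/366 = £6809.8361
February 2 – February 20, 2020: 19 days at 3.3% → £1675000 × 3.3% × 19/366 = £2869.4672
February 21 – December 31, 2020: 315 days at 3.1% → £1675000 × 3.1% × 315/366 = £44689.5492
Total = £54368.8525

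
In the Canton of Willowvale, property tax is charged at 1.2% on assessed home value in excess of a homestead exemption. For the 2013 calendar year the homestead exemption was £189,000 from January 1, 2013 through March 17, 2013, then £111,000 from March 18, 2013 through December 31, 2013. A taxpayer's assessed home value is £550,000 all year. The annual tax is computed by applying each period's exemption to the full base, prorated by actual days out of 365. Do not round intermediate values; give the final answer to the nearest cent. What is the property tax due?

£5,073.11

January 1 – March 17, 2013: 76 days, exemption £189,000 → (£550,000 − £189,000) × 1.2% × 76/365 = £902.0055
March 18 – December 31, 2013: 289 days, exemption £111,000 → (£550,000 − £111,000) × 1.2% × 289/365 = £4,171.1014
Total = £5,073.1068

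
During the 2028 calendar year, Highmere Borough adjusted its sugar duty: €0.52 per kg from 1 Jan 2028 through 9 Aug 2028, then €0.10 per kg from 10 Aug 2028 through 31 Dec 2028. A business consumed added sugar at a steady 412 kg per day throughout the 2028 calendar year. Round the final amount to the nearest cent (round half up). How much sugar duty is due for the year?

1 Jan – 9 Aug 2028: 222 days × 412 kg/day = 91,464 kg at €0.52/kg → €47,561.28
10 Aug – 31 Dec 2028: 144 days × 412 kg/day = 59,328 kg at €0.10/kg → €5,932.80

€53,494.08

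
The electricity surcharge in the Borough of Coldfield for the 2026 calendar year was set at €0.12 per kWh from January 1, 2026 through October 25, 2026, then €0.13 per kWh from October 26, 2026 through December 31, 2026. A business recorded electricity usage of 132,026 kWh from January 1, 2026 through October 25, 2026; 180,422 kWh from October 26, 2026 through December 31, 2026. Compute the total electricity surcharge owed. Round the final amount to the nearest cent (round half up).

€39297.98

January 1 – October 25, 2026: 132,026 kWh at €0.12/kWh → €15843.12
October 26 – December 31, 2026: 180,422 kWh at €0.13/kWh → €23454.86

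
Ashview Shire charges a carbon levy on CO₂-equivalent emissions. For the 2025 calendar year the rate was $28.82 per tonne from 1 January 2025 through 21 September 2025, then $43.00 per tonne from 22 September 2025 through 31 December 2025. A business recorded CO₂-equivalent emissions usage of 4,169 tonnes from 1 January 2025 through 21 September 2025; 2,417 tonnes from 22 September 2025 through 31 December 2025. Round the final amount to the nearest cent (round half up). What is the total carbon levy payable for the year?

$224,081.58

1 January – 21 September 2025: 4,169 tonnes at $28.82/tonne → $120,150.58
22 September – 31 December 2025: 2,417 tonnes at $43.00/tonne → $103,931.00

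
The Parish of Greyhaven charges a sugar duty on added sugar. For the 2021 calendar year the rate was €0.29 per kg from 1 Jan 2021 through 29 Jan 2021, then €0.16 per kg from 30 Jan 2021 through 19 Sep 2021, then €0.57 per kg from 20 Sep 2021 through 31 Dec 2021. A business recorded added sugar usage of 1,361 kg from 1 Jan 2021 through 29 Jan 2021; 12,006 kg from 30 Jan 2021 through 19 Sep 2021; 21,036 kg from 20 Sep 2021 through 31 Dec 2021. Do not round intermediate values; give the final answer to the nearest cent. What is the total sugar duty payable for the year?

€14,306.17

1 Jan – 29 Jan 2021: 1,361 kg at €0.29/kg → €394.69
30 Jan – 19 Sep 2021: 12,006 kg at €0.16/kg → €1,920.96
20 Sep – 31 Dec 2021: 21,036 kg at €0.57/kg → €11,990.52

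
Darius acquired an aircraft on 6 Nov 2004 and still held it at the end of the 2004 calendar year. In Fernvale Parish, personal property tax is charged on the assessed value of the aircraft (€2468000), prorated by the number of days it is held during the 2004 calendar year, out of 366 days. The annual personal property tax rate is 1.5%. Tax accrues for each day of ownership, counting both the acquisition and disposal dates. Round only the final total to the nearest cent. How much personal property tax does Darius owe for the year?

Days held (6 Nov – 31 Dec 2004): 56 out of 366
Tax = €2468000 × 1.5% × 56/366 = €5664.2623

€5664.26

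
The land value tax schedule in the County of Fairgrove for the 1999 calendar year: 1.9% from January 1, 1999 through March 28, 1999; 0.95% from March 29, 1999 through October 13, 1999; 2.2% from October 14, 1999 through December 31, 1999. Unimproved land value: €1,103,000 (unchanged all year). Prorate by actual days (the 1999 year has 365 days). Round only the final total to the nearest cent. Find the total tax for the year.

€15,960.26

January 1 – March 28, 1999: 87 days at 1.9% → €1,103,000 × 1.9% × 87/365 = €4,995.2301
March 29 – October 13, 1999: 199 days at 0.95% → €1,103,000 × 0.95% × 199/365 = €5,712.9356
October 14 – December 31, 1999: 79 days at 2.2% → €1,103,000 × 2.2% × 79/365 = €5,252.0932
Total = €15,960.2589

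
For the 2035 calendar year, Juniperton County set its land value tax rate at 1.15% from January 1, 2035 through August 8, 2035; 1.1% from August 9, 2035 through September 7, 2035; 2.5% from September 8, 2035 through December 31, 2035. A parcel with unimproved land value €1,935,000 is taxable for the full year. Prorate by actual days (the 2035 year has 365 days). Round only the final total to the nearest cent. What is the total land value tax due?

January 1 – August 8, 2035: 220 days at 1.15% → €1,935,000 × 1.15% × 220/365 = €13,412.4658
August 9 – September 7, 2035: 30 days at 1.1% → €1,935,000 × 1.1% × 30/365 = €1,749.4521
September 8 – December 31, 2035: 115 days at 2.5% → €1,935,000 × 2.5% × 115/365 = €15,241.4384
Total = €30,403.3562

€30,403.36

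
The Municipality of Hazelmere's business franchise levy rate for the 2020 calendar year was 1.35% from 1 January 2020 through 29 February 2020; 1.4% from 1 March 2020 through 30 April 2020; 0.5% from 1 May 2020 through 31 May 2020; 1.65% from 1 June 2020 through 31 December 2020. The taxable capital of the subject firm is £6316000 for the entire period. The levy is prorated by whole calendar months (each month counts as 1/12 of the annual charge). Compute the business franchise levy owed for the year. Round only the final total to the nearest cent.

£92371.50

1 January – 29 February 2020: 2 months at 1.35% → £6316000 × 1.35% × 2/12 = £14211.0000
1 March – 30 April 2020: 2 months at 1.4% → £6316000 × 1.4% × 2/12 = £14737.3333
1 May – 31 May 2020: 1 month at 0.5% → £6316000 × 0.5% × 1/12 = £2631.6667
1 June – 31 December 2020: 7 months at 1.65% → £6316000 × 1.65% × 7/12 = £60791.5000
Total = £92371.5000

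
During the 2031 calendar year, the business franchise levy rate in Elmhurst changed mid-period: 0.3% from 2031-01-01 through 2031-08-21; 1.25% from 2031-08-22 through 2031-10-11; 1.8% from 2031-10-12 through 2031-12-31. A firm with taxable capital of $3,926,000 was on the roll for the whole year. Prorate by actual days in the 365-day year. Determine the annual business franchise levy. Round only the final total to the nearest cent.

2031-01-01 to 2031-08-21: 233 days at 0.3% → $3,926,000 × 0.3% × 233/365 = $7,518.5589
2031-08-22 to 2031-10-11: 51 days at 1.25% → $3,926,000 × 1.25% × 51/365 = $6,857.0548
2031-10-12 to 2031-12-31: 81 days at 1.8% → $3,926,000 × 1.8% × 81/365 = $15,682.4877
Total = $30,058.1014

$30,058.10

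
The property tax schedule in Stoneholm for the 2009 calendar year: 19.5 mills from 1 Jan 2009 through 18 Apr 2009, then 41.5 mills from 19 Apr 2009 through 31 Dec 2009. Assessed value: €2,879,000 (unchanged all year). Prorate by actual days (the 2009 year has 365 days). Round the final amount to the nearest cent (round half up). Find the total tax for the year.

€100,737.39

1 Jan – 18 Apr 2009: 108 days at 19.5 mills → €2,879,000 × 1.95% × 108/365 = €16,611.4356
19 Apr – 31 Dec 2009: 257 days at 41.5 mills → €2,879,000 × 4.15% × 257/365 = €84,125.9575
Total = €100,737.3932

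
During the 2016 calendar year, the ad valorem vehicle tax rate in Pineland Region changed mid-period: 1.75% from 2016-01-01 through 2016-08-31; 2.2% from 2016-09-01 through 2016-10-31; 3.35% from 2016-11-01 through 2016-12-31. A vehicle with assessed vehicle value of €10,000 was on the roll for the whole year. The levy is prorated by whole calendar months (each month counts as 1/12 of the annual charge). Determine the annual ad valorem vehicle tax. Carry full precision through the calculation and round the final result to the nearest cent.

2016-01-01 to 2016-08-31: 8 months at 1.75% → €10,000 × 1.75% × 8/12 = €116.6667
2016-09-01 to 2016-10-31: 2 months at 2.2% → €10,000 × 2.2% × 2/12 = €36.6667
2016-11-01 to 2016-12-31: 2 months at 3.35% → €10,000 × 3.35% × 2/12 = €55.8333
Total = €209.1667

€209.17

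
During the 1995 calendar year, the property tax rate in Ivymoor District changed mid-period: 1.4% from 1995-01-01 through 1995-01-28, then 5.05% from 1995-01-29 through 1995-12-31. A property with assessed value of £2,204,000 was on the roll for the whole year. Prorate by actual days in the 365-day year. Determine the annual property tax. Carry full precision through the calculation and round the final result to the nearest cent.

1995-01-01 to 1995-01-28: 28 days at 1.4% → £2,204,000 × 1.4% × 28/365 = £2,367.0356
1995-01-29 to 1995-12-31: 337 days at 5.05% → £2,204,000 × 5.05% × 337/365 = £102,763.7644
Total = £105,130.8000

£105,130.80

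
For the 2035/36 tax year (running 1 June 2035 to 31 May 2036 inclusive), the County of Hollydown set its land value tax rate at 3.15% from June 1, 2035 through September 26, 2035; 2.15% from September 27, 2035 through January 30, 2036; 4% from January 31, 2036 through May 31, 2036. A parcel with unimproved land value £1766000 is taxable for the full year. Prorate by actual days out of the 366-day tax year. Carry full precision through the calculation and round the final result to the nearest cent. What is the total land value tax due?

£54552.99

June 1 – September 26, 2035: 118 days at 3.15% → £1766000 × 3.15% × 118/366 = £17935.0328
September 27, 2035 – January 30, 2036: 126 days at 2.15% → £1766000 × 2.15% × 126/366 = £13071.2951
January 31 – May 31, 2036: 122 days at 4% → £1766000 × 4% × 122/366 = £23546.6667
Total = £54552.9945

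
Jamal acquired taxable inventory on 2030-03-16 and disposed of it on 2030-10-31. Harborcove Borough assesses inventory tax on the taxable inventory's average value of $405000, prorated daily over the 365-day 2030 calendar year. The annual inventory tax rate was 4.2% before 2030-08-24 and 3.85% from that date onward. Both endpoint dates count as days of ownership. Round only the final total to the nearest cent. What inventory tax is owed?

$10450.66

2030-03-16 to 2030-08-23: 161 days at 4.2% → $405000 × 4.2% × 161/365 = $7503.0411
2030-08-24 to 2030-10-31: 69 days at 3.85% → $405000 × 3.85% × 69/365 = $2947.6233
Total = $10450.6644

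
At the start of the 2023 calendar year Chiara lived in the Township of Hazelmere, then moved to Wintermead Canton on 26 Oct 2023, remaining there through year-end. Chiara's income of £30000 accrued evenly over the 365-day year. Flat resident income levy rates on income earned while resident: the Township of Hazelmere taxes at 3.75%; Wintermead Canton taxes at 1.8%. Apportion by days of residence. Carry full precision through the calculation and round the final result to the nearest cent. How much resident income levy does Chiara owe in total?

£1017.62

The Township of Hazelmere, 1 Jan – 25 Oct 2023: 298 days → £30000 × 3.75% × 298/365 = £918.4932
Wintermead Canton, 26 Oct – 31 Dec 2023: 67 days → £30000 × 1.8% × 67/365 = £99.1233
Total = £1017.6164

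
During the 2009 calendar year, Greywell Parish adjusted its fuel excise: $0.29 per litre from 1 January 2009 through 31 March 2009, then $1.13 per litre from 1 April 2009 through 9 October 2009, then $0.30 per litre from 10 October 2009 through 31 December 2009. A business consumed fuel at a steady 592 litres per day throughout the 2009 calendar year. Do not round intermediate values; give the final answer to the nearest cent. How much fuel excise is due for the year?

1 January – 31 March 2009: 90 days × 592 litres/day = 53,280 litres at $0.29/litre → $15,451.20
1 April – 9 October 2009: 192 days × 592 litres/day = 113,664 litres at $1.13/litre → $128,440.32
10 October – 31 December 2009: 83 days × 592 litres/day = 49,136 litres at $0.30/litre → $14,740.80

$158,632.32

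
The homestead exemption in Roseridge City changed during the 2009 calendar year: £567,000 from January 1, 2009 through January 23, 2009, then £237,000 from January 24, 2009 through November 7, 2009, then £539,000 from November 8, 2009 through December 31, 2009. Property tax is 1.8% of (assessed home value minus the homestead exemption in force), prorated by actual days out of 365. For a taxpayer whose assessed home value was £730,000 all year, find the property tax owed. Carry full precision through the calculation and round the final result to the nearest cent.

January 1 – January 23, 2009: 23 days, exemption £567,000 → (£730,000 − £567,000) × 1.8% × 23/365 = £184.8822
January 24 – November 7, 2009: 288 days, exemption £237,000 → (£730,000 − £237,000) × 1.8% × 288/365 = £7,001.9507
November 8 – December 31, 2009: 54 days, exemption £539,000 → (£730,000 − £539,000) × 1.8% × 54/365 = £508.6356
Total = £7,695.4685

£7,695.47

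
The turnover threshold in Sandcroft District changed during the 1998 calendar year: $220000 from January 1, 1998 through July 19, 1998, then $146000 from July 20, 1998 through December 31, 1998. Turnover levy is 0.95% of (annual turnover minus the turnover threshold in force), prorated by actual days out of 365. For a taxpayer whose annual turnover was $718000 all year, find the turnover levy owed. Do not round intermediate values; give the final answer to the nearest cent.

$5048.79

January 1 – July 19, 1998: 200 days, exemption $220000 → ($718000 − $220000) × 0.95% × 200/365 = $2592.3288
July 20 – December 31, 1998: 165 days, exemption $146000 → ($718000 − $146000) × 0.95% × 165/365 = $2456.4658
Total = $5048.7945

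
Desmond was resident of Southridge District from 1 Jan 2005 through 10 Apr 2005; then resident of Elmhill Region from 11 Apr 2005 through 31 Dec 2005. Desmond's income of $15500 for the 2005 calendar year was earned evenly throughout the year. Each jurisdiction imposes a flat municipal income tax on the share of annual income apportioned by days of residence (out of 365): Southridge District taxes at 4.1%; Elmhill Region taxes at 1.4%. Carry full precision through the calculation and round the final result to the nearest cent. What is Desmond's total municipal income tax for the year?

$331.66

Southridge District, 1 Jan – 10 Apr 2005: 100 days → $15500 × 4.1% × 100/365 = $174.1096
Elmhill Region, 11 Apr – 31 Dec 2005: 265 days → $15500 × 1.4% × 265/365 = $157.5479
Total = $331.6575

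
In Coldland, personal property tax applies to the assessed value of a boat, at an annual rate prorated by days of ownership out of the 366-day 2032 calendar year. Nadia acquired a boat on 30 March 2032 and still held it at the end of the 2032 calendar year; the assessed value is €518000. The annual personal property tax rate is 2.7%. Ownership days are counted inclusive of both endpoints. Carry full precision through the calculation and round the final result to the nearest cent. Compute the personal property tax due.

€10585.03

Days held (30 March – 31 December 2032): 277 out of 366
Tax = €518000 × 2.7% × 277/366 = €10585.0328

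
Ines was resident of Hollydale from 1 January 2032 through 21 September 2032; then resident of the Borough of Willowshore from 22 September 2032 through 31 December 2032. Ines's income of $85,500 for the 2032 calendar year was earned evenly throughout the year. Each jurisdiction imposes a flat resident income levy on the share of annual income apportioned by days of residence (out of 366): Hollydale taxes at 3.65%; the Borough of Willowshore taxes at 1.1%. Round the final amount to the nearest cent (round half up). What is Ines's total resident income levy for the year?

$2,519.10

Hollydale, 1 January – 21 September 2032: 265 days → $85,500 × 3.65% × 265/366 = $2,259.5594
The Borough of Willowshore, 22 September – 31 December 2032: 101 days → $85,500 × 1.1% × 101/366 = $259.5369
Total = $2,519.0963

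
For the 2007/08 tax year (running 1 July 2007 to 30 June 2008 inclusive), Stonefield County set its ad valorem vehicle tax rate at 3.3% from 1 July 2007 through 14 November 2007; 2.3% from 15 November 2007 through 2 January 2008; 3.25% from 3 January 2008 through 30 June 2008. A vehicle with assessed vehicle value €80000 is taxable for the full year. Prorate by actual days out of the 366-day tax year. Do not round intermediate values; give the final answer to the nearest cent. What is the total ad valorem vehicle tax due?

1 July – 14 November 2007: 137 days at 3.3% → €80000 × 3.3% × 137/366 = €988.1967
15 November 2007 – 2 January 2008: 49 days at 2.3% → €80000 × 2.3% × 49/366 = €246.3388
3 January – 30 June 2008: 180 days at 3.25% → €80000 × 3.25% × 180/366 = €1278.6885
Total = €2513.2240

€2513.22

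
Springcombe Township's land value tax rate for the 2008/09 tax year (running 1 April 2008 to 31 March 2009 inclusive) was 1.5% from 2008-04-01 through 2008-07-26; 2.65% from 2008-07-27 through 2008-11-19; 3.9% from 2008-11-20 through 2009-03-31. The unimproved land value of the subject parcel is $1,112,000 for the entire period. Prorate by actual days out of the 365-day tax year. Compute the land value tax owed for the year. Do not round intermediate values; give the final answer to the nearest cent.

$30,395.68

2008-04-01 to 2008-07-26: 117 days at 1.5% → $1,112,000 × 1.5% × 117/365 = $5,346.7397
2008-07-27 to 2008-11-19: 116 days at 2.65% → $1,112,000 × 2.65% × 116/365 = $9,365.1726
2008-11-20 to 2009-03-31: 132 days at 3.9% → $1,112,000 × 3.9% × 132/365 = $15,683.7699
Total = $30,395.6822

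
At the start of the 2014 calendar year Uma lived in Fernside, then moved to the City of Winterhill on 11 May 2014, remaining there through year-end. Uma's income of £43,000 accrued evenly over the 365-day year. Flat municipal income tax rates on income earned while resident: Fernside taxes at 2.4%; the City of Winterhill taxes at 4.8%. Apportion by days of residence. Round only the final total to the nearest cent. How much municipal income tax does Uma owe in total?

Fernside, 1 Jan – 10 May 2014: 130 days → £43,000 × 2.4% × 130/365 = £367.5616
The City of Winterhill, 11 May – 31 Dec 2014: 235 days → £43,000 × 4.8% × 235/365 = £1,328.8767
Total = £1,696.4384

£1,696.44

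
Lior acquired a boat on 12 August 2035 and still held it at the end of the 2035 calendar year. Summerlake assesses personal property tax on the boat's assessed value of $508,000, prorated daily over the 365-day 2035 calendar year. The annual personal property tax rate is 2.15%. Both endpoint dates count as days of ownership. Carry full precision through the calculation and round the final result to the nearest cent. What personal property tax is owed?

Days held (12 August – 31 December 2035): 142 out of 365
Tax = $508,000 × 2.15% × 142/365 = $4,249.1068

$4,249.11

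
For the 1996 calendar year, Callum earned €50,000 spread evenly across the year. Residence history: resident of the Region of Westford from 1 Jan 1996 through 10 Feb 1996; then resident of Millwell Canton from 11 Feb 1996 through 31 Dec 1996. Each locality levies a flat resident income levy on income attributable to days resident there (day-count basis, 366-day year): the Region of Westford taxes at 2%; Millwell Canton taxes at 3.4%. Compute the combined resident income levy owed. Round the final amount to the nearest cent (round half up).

€1,621.58

The Region of Westford, 1 Jan – 10 Feb 1996: 41 days → €50,000 × 2% × 41/366 = €112.0219
Millwell Canton, 11 Feb – 31 Dec 1996: 325 days → €50,000 × 3.4% × 325/366 = €1,509.5628
Total = €1,621.5847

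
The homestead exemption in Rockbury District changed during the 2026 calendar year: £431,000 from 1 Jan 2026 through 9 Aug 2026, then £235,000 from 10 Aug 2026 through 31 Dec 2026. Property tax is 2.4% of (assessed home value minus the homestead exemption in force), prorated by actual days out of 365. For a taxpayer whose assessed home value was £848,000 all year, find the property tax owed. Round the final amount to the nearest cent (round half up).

£11,863.82

1 Jan – 9 Aug 2026: 221 days, exemption £431,000 → (£848,000 − £431,000) × 2.4% × 221/365 = £6,059.6384
10 Aug – 31 Dec 2026: 144 days, exemption £235,000 → (£848,000 − £235,000) × 2.4% × 144/365 = £5,804.1863
Total = £11,863.8247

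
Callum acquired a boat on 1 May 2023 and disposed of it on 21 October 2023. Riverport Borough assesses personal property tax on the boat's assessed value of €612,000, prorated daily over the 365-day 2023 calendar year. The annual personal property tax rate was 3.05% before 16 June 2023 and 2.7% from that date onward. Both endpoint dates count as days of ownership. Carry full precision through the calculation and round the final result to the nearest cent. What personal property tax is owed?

€8,147.15

1 May – 15 June 2023: 46 days at 3.05% → €612,000 × 3.05% × 46/365 = €2,352.4274
16 June – 21 October 2023: 128 days at 2.7% → €612,000 × 2.7% × 128/365 = €5,794.7178
Total = €8,147.1452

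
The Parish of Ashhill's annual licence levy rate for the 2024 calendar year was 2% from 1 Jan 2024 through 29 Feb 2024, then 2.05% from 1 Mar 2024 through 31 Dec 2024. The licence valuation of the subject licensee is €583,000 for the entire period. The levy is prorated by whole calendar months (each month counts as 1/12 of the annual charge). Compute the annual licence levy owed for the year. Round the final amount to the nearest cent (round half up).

1 Jan – 29 Feb 2024: 2 months at 2% → €583,000 × 2% × 2/12 = €1,943.3333
1 Mar – 31 Dec 2024: 10 months at 2.05% → €583,000 × 2.05% × 10/12 = €9,959.5833
Total = €11,902.9167

€11,902.92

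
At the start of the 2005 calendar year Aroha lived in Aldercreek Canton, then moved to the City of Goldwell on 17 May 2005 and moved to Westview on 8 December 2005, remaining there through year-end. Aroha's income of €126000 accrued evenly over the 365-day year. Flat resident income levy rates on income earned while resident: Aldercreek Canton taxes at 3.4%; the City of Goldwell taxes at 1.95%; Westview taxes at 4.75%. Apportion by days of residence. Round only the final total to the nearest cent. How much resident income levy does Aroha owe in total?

Aldercreek Canton, 1 January – 16 May 2005: 136 days → €126000 × 3.4% × 136/365 = €1596.2301
The City of Goldwell, 17 May – 7 December 2005: 205 days → €126000 × 1.95% × 205/365 = €1379.9589
Westview, 8 December – 31 December 2005: 24 days → €126000 × 4.75% × 24/365 = €393.5342
Total = €3369.7233

€3369.72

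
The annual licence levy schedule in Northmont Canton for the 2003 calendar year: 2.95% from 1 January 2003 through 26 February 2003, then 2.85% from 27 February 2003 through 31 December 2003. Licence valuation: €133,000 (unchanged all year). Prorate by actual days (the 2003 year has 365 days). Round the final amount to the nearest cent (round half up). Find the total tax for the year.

1 January – 26 February 2003: 57 days at 2.95% → €133,000 × 2.95% × 57/365 = €612.7110
27 February – 31 December 2003: 308 days at 2.85% → €133,000 × 2.85% × 308/365 = €3,198.5589
Total = €3,811.2699

€3,811.27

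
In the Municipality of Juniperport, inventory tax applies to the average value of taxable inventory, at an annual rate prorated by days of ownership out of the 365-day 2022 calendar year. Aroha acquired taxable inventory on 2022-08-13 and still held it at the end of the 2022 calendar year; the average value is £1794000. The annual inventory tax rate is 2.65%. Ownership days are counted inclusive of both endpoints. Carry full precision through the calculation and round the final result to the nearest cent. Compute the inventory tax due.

Days held (2022-08-13 to 2022-12-31): 141 out of 365
Tax = £1794000 × 2.65% × 141/365 = £18365.1534

£18365.15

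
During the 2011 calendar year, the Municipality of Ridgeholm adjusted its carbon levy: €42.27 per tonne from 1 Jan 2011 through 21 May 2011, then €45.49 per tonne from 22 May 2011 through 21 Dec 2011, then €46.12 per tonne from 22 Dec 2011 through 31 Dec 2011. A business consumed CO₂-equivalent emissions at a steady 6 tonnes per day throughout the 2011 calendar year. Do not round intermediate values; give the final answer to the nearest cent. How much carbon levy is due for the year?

1 Jan – 21 May 2011: 141 days × 6 tonnes/day = 846 tonnes at €42.27/tonne → €35760.42
22 May – 21 Dec 2011: 214 days × 6 tonnes/day = 1,284 tonnes at €45.49/tonne → €58409.16
22 Dec – 31 Dec 2011: 10 days × 6 tonnes/day = 60 tonnes at €46.12/tonne → €2767.20

€96936.78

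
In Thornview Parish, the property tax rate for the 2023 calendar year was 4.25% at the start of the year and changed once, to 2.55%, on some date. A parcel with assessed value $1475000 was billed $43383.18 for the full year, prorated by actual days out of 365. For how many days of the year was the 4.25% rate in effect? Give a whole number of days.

Let d = days at the first rate; then 365 − d days at the second rate.
$1475000 × [4.25%·d + 2.55%·(365−d)] / 365 = $43383.18
Solving gives d = 84, so the new rate took effect on March 26, 2023.

84 days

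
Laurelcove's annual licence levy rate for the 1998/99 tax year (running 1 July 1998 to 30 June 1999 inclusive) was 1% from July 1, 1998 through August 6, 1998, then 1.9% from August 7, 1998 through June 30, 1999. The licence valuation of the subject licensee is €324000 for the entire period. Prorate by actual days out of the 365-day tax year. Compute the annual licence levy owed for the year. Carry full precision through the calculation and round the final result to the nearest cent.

€5860.41

July 1 – August 6, 1998: 37 days at 1% → €324000 × 1% × 37/365 = €328.4384
August 7, 1998 – June 30, 1999: 328 days at 1.9% → €324000 × 1.9% × 328/365 = €5531.9671
Total = €5860.4055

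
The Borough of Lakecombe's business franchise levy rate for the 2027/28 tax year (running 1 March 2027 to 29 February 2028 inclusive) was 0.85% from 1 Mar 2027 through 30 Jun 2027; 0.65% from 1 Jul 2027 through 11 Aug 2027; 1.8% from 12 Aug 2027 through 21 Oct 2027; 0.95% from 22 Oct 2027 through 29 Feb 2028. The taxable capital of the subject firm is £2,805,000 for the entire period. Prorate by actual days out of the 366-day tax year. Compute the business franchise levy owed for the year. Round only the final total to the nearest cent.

£29,372.03

1 Mar – 30 Jun 2027: 122 days at 0.85% → £2,805,000 × 0.85% × 122/366 = £7,947.5000
1 Jul – 11 Aug 2027: 42 days at 0.65% → £2,805,000 × 0.65% × 42/366 = £2,092.2541
12 Aug – 21 Oct 2027: 71 days at 1.8% → £2,805,000 × 1.8% × 71/366 = £9,794.5082
22 Oct 2027 – 29 Feb 2028: 131 days at 0.95% → £2,805,000 × 0.95% × 131/366 = £9,537.7664
Total = £29,372.0287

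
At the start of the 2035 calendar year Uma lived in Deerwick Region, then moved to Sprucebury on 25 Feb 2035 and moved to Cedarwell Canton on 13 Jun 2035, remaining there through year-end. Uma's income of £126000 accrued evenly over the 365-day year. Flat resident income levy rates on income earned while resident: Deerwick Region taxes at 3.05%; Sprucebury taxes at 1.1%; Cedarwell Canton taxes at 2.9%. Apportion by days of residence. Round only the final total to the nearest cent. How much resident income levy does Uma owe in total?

Deerwick Region, 1 Jan – 24 Feb 2035: 55 days → £126000 × 3.05% × 55/365 = £579.0822
Sprucebury, 25 Feb – 12 Jun 2035: 108 days → £126000 × 1.1% × 108/365 = £410.1041
Cedarwell Canton, 13 Jun – 31 Dec 2035: 202 days → £126000 × 2.9% × 202/365 = £2022.2137
Total = £3011.4000

£3011.40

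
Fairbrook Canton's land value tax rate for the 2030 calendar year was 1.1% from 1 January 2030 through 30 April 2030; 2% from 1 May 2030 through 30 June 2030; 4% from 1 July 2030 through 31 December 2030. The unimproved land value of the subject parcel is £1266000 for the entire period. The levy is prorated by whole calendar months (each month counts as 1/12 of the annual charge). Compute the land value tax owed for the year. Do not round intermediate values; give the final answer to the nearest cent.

1 January – 30 April 2030: 4 months at 1.1% → £1266000 × 1.1% × 4/12 = £4642.0000
1 May – 30 June 2030: 2 months at 2% → £1266000 × 2% × 2/12 = £4220.0000
1 July – 31 December 2030: 6 months at 4% → £1266000 × 4% × 6/12 = £25320.0000
Total = £34182.0000

£34182.00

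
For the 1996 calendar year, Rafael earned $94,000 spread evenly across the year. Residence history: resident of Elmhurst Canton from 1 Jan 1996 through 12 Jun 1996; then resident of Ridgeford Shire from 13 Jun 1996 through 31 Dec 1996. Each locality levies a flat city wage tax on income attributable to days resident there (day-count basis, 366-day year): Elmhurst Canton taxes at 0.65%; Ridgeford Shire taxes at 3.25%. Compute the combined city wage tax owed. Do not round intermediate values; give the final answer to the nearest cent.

Elmhurst Canton, 1 Jan – 12 Jun 1996: 164 days → $94,000 × 0.65% × 164/366 = $273.7814
Ridgeford Shire, 13 Jun – 31 Dec 1996: 202 days → $94,000 × 3.25% × 202/366 = $1,686.0929
Total = $1,959.8743

$1,959.87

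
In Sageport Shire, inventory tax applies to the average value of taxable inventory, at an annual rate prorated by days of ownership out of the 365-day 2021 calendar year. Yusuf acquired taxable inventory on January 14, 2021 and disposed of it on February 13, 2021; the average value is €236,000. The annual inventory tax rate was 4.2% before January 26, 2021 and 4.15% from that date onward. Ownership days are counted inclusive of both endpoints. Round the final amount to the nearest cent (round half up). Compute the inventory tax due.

€835.70

January 14 – January 25, 2021: 12 days at 4.2% → €236,000 × 4.2% × 12/365 = €325.8740
January 26 – February 13, 2021: 19 days at 4.15% → €236,000 × 4.15% × 19/365 = €509.8247
Total = €835.6986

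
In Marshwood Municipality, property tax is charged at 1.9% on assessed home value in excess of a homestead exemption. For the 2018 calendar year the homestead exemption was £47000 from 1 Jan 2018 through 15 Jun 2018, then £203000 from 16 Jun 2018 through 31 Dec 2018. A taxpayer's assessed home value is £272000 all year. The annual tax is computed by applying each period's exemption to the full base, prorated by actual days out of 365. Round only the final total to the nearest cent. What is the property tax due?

1 Jan – 15 Jun 2018: 166 days, exemption £47000 → (£272000 − £47000) × 1.9% × 166/365 = £1944.2466
16 Jun – 31 Dec 2018: 199 days, exemption £203000 → (£272000 − £203000) × 1.9% × 199/365 = £714.7644
Total = £2659.0110

£2659.01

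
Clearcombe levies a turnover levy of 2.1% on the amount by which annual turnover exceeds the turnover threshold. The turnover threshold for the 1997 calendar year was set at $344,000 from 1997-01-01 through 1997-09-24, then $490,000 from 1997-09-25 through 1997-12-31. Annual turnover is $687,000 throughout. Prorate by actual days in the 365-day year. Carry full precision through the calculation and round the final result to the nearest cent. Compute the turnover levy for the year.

1997-01-01 to 1997-09-24: 267 days, exemption $344,000 → ($687,000 − $344,000) × 2.1% × 267/365 = $5,269.0438
1997-09-25 to 1997-12-31: 98 days, exemption $490,000 → ($687,000 − $490,000) × 2.1% × 98/365 = $1,110.7562
Total = $6,379.8000

$6,379.80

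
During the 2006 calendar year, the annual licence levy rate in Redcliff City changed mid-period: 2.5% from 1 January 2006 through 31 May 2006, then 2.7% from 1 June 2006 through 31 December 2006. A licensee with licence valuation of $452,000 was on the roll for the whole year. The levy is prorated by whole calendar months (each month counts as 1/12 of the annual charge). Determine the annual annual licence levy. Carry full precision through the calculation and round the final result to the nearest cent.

1 January – 31 May 2006: 5 months at 2.5% → $452,000 × 2.5% × 5/12 = $4,708.3333
1 June – 31 December 2006: 7 months at 2.7% → $452,000 × 2.7% × 7/12 = $7,119.0000
Total = $11,827.3333

$11,827.33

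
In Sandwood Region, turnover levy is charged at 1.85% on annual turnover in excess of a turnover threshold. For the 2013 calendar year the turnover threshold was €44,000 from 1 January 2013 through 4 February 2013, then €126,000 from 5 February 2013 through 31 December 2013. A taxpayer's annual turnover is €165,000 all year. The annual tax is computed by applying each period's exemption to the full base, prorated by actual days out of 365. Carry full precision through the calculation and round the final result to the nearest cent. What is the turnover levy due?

€866.97

1 January – 4 February 2013: 35 days, exemption €44,000 → (€165,000 − €44,000) × 1.85% × 35/365 = €214.6507
5 February – 31 December 2013: 330 days, exemption €126,000 → (€165,000 − €126,000) × 1.85% × 330/365 = €652.3151
Total = €866.9658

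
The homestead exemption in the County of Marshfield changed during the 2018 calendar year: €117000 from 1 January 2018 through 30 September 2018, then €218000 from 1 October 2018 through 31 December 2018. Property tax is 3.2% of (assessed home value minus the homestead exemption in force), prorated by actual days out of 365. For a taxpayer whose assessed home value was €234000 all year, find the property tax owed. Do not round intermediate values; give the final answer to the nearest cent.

1 January – 30 September 2018: 273 days, exemption €117000 → (€234000 − €117000) × 3.2% × 273/365 = €2800.3068
1 October – 31 December 2018: 92 days, exemption €218000 → (€234000 − €218000) × 3.2% × 92/365 = €129.0521
Total = €2929.3589

€2929.36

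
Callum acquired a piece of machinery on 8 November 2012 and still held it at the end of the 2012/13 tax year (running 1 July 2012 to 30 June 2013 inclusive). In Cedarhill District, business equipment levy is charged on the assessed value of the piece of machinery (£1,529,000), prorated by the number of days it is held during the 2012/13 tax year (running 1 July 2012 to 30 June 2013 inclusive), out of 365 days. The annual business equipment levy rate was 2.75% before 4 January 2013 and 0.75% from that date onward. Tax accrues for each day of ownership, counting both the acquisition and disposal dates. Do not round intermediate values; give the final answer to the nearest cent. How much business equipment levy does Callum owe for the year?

8 November 2012 – 3 January 2013: 57 days at 2.75% → £1,529,000 × 2.75% × 57/365 = £6,566.3219
4 January – 30 June 2013: 178 days at 0.75% → £1,529,000 × 0.75% × 178/365 = £5,592.3699
Total = £12,158.6918

£12,158.69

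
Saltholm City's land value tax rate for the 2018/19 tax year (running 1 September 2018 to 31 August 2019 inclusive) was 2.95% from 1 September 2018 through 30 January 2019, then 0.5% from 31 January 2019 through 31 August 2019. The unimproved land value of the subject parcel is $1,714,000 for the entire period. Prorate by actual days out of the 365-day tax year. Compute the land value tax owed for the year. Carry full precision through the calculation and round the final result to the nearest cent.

$26,057.50

1 September 2018 – 30 January 2019: 152 days at 2.95% → $1,714,000 × 2.95% × 152/365 = $21,056.3726
31 January – 31 August 2019: 213 days at 0.5% → $1,714,000 × 0.5% × 213/365 = $5,001.1233
Total = $26,057.4959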